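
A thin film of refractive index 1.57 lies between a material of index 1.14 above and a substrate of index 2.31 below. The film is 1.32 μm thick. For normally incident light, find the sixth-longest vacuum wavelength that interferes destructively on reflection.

754 nm

Top surface (1.14 → 1.57): reflection off a higher-index medium gives a half-wave phase shift.
Ray reflecting at the bottom interface goes from n = 1.57 toward n = 2.31: a half-wave phase shift.
Zero or two π shifts → no net half-wave offset.
So the condition for destructive reflection is 2 n t = (m + ½) λ.
λ = 2 n t / (m + ½). The sixth-longest wavelength is m = 5: λ = 2 × 1.57 × 1320 / 5.50 = 754 nm.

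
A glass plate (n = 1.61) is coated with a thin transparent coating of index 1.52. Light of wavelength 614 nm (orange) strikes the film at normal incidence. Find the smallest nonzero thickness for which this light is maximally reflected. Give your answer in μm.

0.202 μm

At the upper boundary (n = 1.0 to n = 1.52) the reflected ray undergoes a half-wave phase shift.
Ray reflecting at the bottom interface goes from n = 1.52 toward n = 1.61: a half-wave phase shift.
Zero or two π shifts → no net half-wave offset.
With no net inversion, constructive interference in reflection requires 2 n t = m λ.
The smallest nonzero thickness corresponds to m = 1: t = m λ / (2 n) = 1.00 × 614 / (2 × 1.52) = 202 nm.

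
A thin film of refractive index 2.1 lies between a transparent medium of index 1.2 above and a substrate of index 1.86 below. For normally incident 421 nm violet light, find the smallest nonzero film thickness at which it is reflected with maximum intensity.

Top surface (1.2 → 2.1): reflection off a higher-index medium gives a half-wave phase shift.
At the lower boundary (n = 2.1 to n = 1.86) the reflected ray undergoes no phase shift.
Net: one phase inversion between the two reflected rays.
With one net inversion, constructive interference in reflection requires 2 n t = (m + ½) λ.
Minimum at m = 0: t = λ / (4 n) = 421 / (4 × 2.1) = 50.1 nm.

50.1 nm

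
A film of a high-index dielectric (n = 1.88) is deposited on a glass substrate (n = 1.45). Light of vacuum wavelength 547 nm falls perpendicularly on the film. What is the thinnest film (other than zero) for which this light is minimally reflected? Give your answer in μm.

Ray reflecting at the top interface goes from n = 1.0 toward n = 1.88: a half-wave phase shift.
At the lower boundary (n = 1.88 to n = 1.45) the reflected ray undergoes no phase shift.
Net: one phase inversion between the two reflected rays.
So the condition for destructive reflection is 2 n t = m λ.
Minimum nonzero at m = 1: t = λ / (2 n) = 547 / (2 × 1.88) = 145 nm.

0.145 μm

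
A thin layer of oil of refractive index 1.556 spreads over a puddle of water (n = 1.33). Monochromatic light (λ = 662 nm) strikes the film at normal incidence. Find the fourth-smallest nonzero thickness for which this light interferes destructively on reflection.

Top surface (1.0 → 1.556): reflection off a higher-index medium gives a half-wave phase shift.
Ray reflecting at the bottom interface goes from n = 1.556 toward n = 1.33: no phase shift.
The two reflections differ by half a wavelength.
For dark reflection here: 2 n t = m λ.
The fourth-smallest nonzero thickness corresponds to m = 4: t = m λ / (2 n) = 4.00 × 662 / (2 × 1.556) = 851 nm.

851 nm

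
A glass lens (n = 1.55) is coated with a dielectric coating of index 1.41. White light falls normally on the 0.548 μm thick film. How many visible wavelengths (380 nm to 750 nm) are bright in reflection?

2

At the upper boundary (n = 1.0 to n = 1.41) the reflected ray undergoes a half-wave phase shift.
Ray reflecting at the bottom interface goes from n = 1.41 toward n = 1.55: a half-wave phase shift.
Net: no relative phase inversion (both shifts match).
With no net inversion, constructive interference in reflection requires 2 n t = m λ.
λ = 2 n t / m = 1545 / m nm.
m=2: 773 nm (IR); m=3: 515 nm (visible); m=4: 386 nm (visible); m=5: 309 nm (UV).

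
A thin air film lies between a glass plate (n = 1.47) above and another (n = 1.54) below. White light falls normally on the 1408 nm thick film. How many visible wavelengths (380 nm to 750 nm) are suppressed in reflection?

4

Ray reflecting at the top interface goes from n = 1.47 toward n = 1.0: no phase shift.
At the lower boundary (n = 1.0 to n = 1.54) the reflected ray undergoes a half-wave phase shift.
Exactly one π shift → a net half-wave offset.
For dark reflection here: 2 n t = m λ.
λ = 2 n t / m = 2816 / m nm.
m=3: 939 nm (IR); m=4: 704 nm (visible); m=5: 563 nm (visible); m=6: 469 nm (visible); m=7: 402 nm (visible); m=8: 352 nm (UV).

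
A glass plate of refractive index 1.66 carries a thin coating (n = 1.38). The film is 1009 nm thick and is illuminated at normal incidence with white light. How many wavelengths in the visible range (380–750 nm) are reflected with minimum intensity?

At the upper boundary (n = 1.0 to n = 1.38) the reflected ray undergoes a half-wave phase shift.
Ray reflecting at the bottom interface goes from n = 1.38 toward n = 1.66: a half-wave phase shift.
The two reflections carry the same phase change, so no net offset.
With no net inversion, destructive interference in reflection requires 2 n t = (m + ½) λ.
λ = 2 n t / (m + ½) = 2785 / (m + ½) nm.
m=3: 796 nm (IR); m=4: 619 nm (visible); m=5: 506 nm (visible); m=6: 428 nm (visible); m=7: 371 nm (UV).

3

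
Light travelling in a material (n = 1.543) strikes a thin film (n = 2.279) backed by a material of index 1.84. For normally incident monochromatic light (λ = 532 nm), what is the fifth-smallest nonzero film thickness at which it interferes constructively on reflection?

525 nm

Ray reflecting at the top interface goes from n = 1.543 toward n = 2.279: a half-wave phase shift.
At the lower boundary (n = 2.279 to n = 1.84) the reflected ray undergoes no phase shift.
Exactly one π shift → a net half-wave offset.
For maximum reflection here: 2 n t = (m + ½) λ.
The fifth-smallest nonzero thickness corresponds to m = 4: t = (m + ½) λ / (2 n) = 4.50 × 532 / (2 × 2.279) = 525 nm.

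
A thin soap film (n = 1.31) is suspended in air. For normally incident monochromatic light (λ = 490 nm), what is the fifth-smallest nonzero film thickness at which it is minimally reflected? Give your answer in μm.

0.935 μm

Ray reflecting at the top interface goes from n = 1.0 toward n = 1.31: a half-wave phase shift.
Ray reflecting at the bottom interface goes from n = 1.31 toward n = 1.0: no phase shift.
Net: one phase inversion between the two reflected rays.
For dark reflection here: 2 n t = m λ.
The fifth-smallest nonzero thickness corresponds to m = 5: t = m λ / (2 n) = 5.00 × 490 / (2 × 1.31) = 935 nm.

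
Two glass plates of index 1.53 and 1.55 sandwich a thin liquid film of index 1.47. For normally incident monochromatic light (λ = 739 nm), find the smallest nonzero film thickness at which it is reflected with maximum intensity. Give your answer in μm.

Top surface (1.53 → 1.47): reflection off a lower-index medium gives no phase shift.
Bottom surface (1.47 → 1.55): reflection off a higher-index medium gives a half-wave phase shift.
Net: one phase inversion between the two reflected rays.
With one net inversion, constructive interference in reflection requires 2 n t = (m + ½) λ.
Minimum at m = 0: t = λ / (4 n) = 739 / (4 × 1.47) = 126 nm.

0.126 μm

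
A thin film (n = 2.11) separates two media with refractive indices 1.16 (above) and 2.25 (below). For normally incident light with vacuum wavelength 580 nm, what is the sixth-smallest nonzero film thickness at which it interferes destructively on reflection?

At the upper boundary (n = 1.16 to n = 2.11) the reflected ray undergoes a half-wave phase shift.
Bottom surface (2.11 → 2.25): reflection off a higher-index medium gives a half-wave phase shift.
The two reflections carry the same phase change, so no net offset.
With no net inversion, destructive interference in reflection requires 2 n t = (m + ½) λ.
The sixth-smallest nonzero thickness corresponds to m = 5: t = (m + ½) λ / (2 n) = 5.50 × 580 / (2 × 2.11) = 756 nm.

756 nm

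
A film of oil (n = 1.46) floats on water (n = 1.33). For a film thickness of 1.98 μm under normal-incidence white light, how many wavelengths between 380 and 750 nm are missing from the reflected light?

8

Top surface (1.0 → 1.46): reflection off a higher-index medium gives a half-wave phase shift.
At the lower boundary (n = 1.46 to n = 1.33) the reflected ray undergoes no phase shift.
Net: one phase inversion between the two reflected rays.
With one net inversion, destructive interference in reflection requires 2 n t = m λ.
λ = 2 n t / m = 5782 / m nm.
m=7: 826 nm (IR); m=8: 723 nm (visible); m=9: 642 nm (visible); m=10: 578 nm (visible); m=11: 526 nm (visible); m=12: 482 nm (visible); m=13: 445 nm (visible); m=14: 413 nm (visible); m=15: 385 nm (visible); m=16: 361 nm (UV).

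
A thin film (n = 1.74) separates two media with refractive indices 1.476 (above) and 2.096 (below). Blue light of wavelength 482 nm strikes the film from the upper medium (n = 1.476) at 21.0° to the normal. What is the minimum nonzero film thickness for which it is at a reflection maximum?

145 nm

Top surface (1.476 → 1.74): reflection off a higher-index medium gives a half-wave phase shift.
Ray reflecting at the bottom interface goes from n = 1.74 toward n = 2.096: a half-wave phase shift.
The two reflections carry the same phase change, so no net offset.
With no net inversion, constructive interference in reflection requires 2 n t cos θ_r = m λ.
Snell's law: 1.476 sin 21.0° = 1.74 sin θ_r → sin θ_r = 0.304, cos θ_r = 0.953.
Minimum nonzero at m = 1: t = λ / (2 n cos θ_r) = 482 / (2 × 1.74 × 0.953) = 145 nm.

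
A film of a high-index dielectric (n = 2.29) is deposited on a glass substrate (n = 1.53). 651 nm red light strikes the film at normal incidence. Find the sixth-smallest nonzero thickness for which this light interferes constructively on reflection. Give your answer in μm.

At the upper boundary (n = 1.0 to n = 2.29) the reflected ray undergoes a half-wave phase shift.
Bottom surface (2.29 → 1.53): reflection off a lower-index medium gives no phase shift.
Exactly one π shift → a net half-wave offset.
So the condition for constructive reflection is 2 n t = (m + ½) λ.
The sixth-smallest nonzero thickness corresponds to m = 5: t = (m + ½) λ / (2 n) = 5.50 × 651 / (2 × 2.29) = 782 nm.

0.782 μm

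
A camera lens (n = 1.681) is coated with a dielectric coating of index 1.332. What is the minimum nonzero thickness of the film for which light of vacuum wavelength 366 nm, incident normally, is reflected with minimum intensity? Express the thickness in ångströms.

687 Å

At the upper boundary (n = 1.0 to n = 1.332) the reflected ray undergoes a half-wave phase shift.
Ray reflecting at the bottom interface goes from n = 1.332 toward n = 1.681: a half-wave phase shift.
Net: no relative phase inversion (both shifts match).
With no net inversion, destructive interference in reflection requires 2 n t = (m + ½) λ.
Minimum at m = 0: t = λ / (4 n) = 366 / (4 × 1.332) = 68.7 nm.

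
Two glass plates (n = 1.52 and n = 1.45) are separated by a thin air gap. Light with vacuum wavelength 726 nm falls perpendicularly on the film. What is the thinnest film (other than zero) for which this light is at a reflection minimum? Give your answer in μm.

At the upper boundary (n = 1.52 to n = 1.0) the reflected ray undergoes no phase shift.
Ray reflecting at the bottom interface goes from n = 1.0 toward n = 1.45: a half-wave phase shift.
Net: one phase inversion between the two reflected rays.
With one net inversion, destructive interference in reflection requires 2 n t = m λ.
Minimum nonzero at m = 1: t = λ / (2 n) = 726 / (2 × 1.0) = 363 nm.

0.363 μm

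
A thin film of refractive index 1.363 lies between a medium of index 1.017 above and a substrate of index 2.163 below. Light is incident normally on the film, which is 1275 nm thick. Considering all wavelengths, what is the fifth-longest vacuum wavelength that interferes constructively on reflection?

695 nm

Ray reflecting at the top interface goes from n = 1.017 toward n = 1.363: a half-wave phase shift.
Ray reflecting at the bottom interface goes from n = 1.363 toward n = 2.163: a half-wave phase shift.
Zero or two π shifts → no net half-wave offset.
So the condition for constructive reflection is 2 n t = m λ.
λ = 2 n t / m. The fifth-longest wavelength is m = 5: λ = 2 × 1.363 × 1275 / 5.00 = 695 nm.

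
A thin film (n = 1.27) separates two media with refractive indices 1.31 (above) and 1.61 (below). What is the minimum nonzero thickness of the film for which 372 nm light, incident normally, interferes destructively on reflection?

Top surface (1.31 → 1.27): reflection off a lower-index medium gives no phase shift.
Ray reflecting at the bottom interface goes from n = 1.27 toward n = 1.61: a half-wave phase shift.
Net: one phase inversion between the two reflected rays.
With one net inversion, destructive interference in reflection requires 2 n t = m λ.
Minimum nonzero at m = 1: t = λ / (2 n) = 372 / (2 × 1.27) = 146 nm.

146 nm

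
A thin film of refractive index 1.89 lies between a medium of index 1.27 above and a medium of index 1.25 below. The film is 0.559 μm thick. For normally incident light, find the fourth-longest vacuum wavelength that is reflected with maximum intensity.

Top surface (1.27 → 1.89): reflection off a higher-index medium gives a half-wave phase shift.
At the lower boundary (n = 1.89 to n = 1.25) the reflected ray undergoes no phase shift.
Exactly one π shift → a net half-wave offset.
For strong reflection here: 2 n t = (m + ½) λ.
λ = 2 n t / (m + ½). The fourth-longest wavelength is m = 3: λ = 2 × 1.89 × 559 / 3.50 = 604 nm.

604 nm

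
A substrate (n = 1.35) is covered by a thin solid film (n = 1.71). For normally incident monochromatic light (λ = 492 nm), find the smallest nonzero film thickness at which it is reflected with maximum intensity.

71.9 nm

Top surface (1.0 → 1.71): reflection off a higher-index medium gives a half-wave phase shift.
Bottom surface (1.71 → 1.35): reflection off a lower-index medium gives no phase shift.
Net: one phase inversion between the two reflected rays.
For bright reflection here: 2 n t = (m + ½) λ.
Minimum at m = 0: t = λ / (4 n) = 492 / (4 × 1.71) = 71.9 nm.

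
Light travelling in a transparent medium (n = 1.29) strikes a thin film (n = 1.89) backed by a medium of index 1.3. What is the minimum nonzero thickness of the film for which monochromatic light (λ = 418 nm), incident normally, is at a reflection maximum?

Top surface (1.29 → 1.89): reflection off a higher-index medium gives a half-wave phase shift.
At the lower boundary (n = 1.89 to n = 1.3) the reflected ray undergoes no phase shift.
Exactly one π shift → a net half-wave offset.
So the condition for constructive reflection is 2 n t = (m + ½) λ.
Minimum at m = 0: t = λ / (4 n) = 418 / (4 × 1.89) = 55.3 nm.

55.3 nm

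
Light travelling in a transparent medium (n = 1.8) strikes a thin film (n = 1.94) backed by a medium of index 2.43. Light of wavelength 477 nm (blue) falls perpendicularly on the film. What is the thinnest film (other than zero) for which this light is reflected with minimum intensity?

Ray reflecting at the top interface goes from n = 1.8 toward n = 1.94: a half-wave phase shift.
Bottom surface (1.94 → 2.43): reflection off a higher-index medium gives a half-wave phase shift.
Net: no relative phase inversion (both shifts match).
For minimum reflection here: 2 n t = (m + ½) λ.
Minimum at m = 0: t = λ / (4 n) = 477 / (4 × 1.94) = 61.5 nm.

61.5 nm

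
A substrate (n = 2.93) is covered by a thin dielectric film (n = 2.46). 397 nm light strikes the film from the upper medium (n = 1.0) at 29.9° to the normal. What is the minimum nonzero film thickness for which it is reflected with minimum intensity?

Ray reflecting at the top interface goes from n = 1.0 toward n = 2.46: a half-wave phase shift.
Ray reflecting at the bottom interface goes from n = 2.46 toward n = 2.93: a half-wave phase shift.
Net: no relative phase inversion (both shifts match).
So the condition for destructive reflection is 2 n t cos θ_r = (m + ½) λ.
Snell's law: 1.0 sin 29.9° = 2.46 sin θ_r → sin θ_r = 0.203, cos θ_r = 0.979.
Minimum at m = 0: t = λ / (4 n cos θ_r) = 397 / (4 × 2.46 × 0.979) = 41.2 nm.

41.2 nm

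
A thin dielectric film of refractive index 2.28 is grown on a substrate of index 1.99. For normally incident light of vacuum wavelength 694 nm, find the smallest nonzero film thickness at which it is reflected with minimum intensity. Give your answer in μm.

Ray reflecting at the top interface goes from n = 1.0 toward n = 2.28: a half-wave phase shift.
Bottom surface (2.28 → 1.99): reflection off a lower-index medium gives no phase shift.
Exactly one π shift → a net half-wave offset.
So the condition for destructive reflection is 2 n t = m λ.
Minimum nonzero at m = 1: t = λ / (2 n) = 694 / (2 × 2.28) = 152 nm.

0.152 μm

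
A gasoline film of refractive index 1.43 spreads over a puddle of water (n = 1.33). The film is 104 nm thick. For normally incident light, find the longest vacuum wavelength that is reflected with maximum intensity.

595 nm

At the upper boundary (n = 1.0 to n = 1.43) the reflected ray undergoes a half-wave phase shift.
Ray reflecting at the bottom interface goes from n = 1.43 toward n = 1.33: no phase shift.
The two reflections differ by half a wavelength.
So the condition for constructive reflection is 2 n t = (m + ½) λ.
λ = 2 n t / (m + ½). The longest wavelength is m = 0: λ = 2 × 1.43 × 104 / 0.500 = 595 nm.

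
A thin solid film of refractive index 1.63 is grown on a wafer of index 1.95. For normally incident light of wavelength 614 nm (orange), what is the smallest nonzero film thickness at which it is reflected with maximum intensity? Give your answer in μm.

Top surface (1.0 → 1.63): reflection off a higher-index medium gives a half-wave phase shift.
Ray reflecting at the bottom interface goes from n = 1.63 toward n = 1.95: a half-wave phase shift.
The two reflections carry the same phase change, so no net offset.
With no net inversion, constructive interference in reflection requires 2 n t = m λ.
The smallest nonzero thickness corresponds to m = 1: t = m λ / (2 n) = 1.00 × 614 / (2 × 1.63) = 188 nm.

0.188 μm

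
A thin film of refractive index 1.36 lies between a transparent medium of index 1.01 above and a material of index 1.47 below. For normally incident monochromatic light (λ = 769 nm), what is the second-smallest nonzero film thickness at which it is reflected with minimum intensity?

At the upper boundary (n = 1.01 to n = 1.36) the reflected ray undergoes a half-wave phase shift.
At the lower boundary (n = 1.36 to n = 1.47) the reflected ray undergoes a half-wave phase shift.
Zero or two π shifts → no net half-wave offset.
So the condition for destructive reflection is 2 n t = (m + ½) λ.
The second-smallest nonzero thickness corresponds to m = 1: t = (m + ½) λ / (2 n) = 1.50 × 769 / (2 × 1.36) = 424 nm.

424 nm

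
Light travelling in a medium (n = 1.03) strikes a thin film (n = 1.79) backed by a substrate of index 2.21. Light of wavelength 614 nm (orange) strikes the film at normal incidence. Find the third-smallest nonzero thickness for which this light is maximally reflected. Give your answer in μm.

At the upper boundary (n = 1.03 to n = 1.79) the reflected ray undergoes a half-wave phase shift.
Bottom surface (1.79 → 2.21): reflection off a higher-index medium gives a half-wave phase shift.
Zero or two π shifts → no net half-wave offset.
For strong reflection here: 2 n t = m λ.
The third-smallest nonzero thickness corresponds to m = 3: t = m λ / (2 n) = 3.00 × 614 / (2 × 1.79) = 515 nm.

0.515 μm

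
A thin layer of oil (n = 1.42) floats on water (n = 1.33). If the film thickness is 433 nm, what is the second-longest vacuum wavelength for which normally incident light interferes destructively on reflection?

At the upper boundary (n = 1.0 to n = 1.42) the reflected ray undergoes a half-wave phase shift.
Ray reflecting at the bottom interface goes from n = 1.42 toward n = 1.33: no phase shift.
Net: one phase inversion between the two reflected rays.
With one net inversion, destructive interference in reflection requires 2 n t = m λ.
λ = 2 n t / m. The second-longest wavelength is m = 2: λ = 2 × 1.42 × 433 / 2.00 = 615 nm.

615 nm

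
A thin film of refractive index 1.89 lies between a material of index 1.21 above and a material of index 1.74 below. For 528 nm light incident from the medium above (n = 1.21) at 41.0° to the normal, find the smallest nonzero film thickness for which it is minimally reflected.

Ray reflecting at the top interface goes from n = 1.21 toward n = 1.89: a half-wave phase shift.
Ray reflecting at the bottom interface goes from n = 1.89 toward n = 1.74: no phase shift.
Exactly one π shift → a net half-wave offset.
So the condition for destructive reflection is 2 n t cos θ_r = m λ.
Snell's law: 1.21 sin 41.0° = 1.89 sin θ_r → sin θ_r = 0.420, cos θ_r = 0.908.
Minimum nonzero at m = 1: t = λ / (2 n cos θ_r) = 528 / (2 × 1.89 × 0.908) = 154 nm.

154 nm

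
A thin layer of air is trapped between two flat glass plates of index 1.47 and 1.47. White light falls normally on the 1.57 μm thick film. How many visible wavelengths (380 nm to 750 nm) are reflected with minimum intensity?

4

At the upper boundary (n = 1.47 to n = 1.0) the reflected ray undergoes no phase shift.
Bottom surface (1.0 → 1.47): reflection off a higher-index medium gives a half-wave phase shift.
Net: one phase inversion between the two reflected rays.
With one net inversion, destructive interference in reflection requires 2 n t = m λ.
λ = 2 n t / m = 3140 / m nm.
m=4: 785 nm (IR); m=5: 628 nm (visible); m=6: 523 nm (visible); m=7: 449 nm (visible); m=8: 393 nm (visible); m=9: 349 nm (UV).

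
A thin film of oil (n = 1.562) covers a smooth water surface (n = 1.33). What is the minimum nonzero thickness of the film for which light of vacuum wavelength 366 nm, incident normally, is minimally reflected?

117 nm

Ray reflecting at the top interface goes from n = 1.0 toward n = 1.562: a half-wave phase shift.
At the lower boundary (n = 1.562 to n = 1.33) the reflected ray undergoes no phase shift.
Net: one phase inversion between the two reflected rays.
With one net inversion, destructive interference in reflection requires 2 n t = m λ.
Minimum nonzero at m = 1: t = λ / (2 n) = 366 / (2 × 1.562) = 117 nm.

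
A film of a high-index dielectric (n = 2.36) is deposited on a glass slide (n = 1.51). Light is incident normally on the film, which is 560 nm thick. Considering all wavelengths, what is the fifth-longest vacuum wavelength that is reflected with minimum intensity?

529 nm

Top surface (1.0 → 2.36): reflection off a higher-index medium gives a half-wave phase shift.
At the lower boundary (n = 2.36 to n = 1.51) the reflected ray undergoes no phase shift.
Net: one phase inversion between the two reflected rays.
So the condition for destructive reflection is 2 n t = m λ.
λ = 2 n t / m. The fifth-longest wavelength is m = 5: λ = 2 × 2.36 × 560 / 5.00 = 529 nm.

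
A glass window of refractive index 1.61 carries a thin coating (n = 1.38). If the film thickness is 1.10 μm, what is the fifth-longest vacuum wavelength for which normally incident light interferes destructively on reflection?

675 nm

Top surface (1.0 → 1.38): reflection off a higher-index medium gives a half-wave phase shift.
Bottom surface (1.38 → 1.61): reflection off a higher-index medium gives a half-wave phase shift.
Zero or two π shifts → no net half-wave offset.
For minimum reflection here: 2 n t = (m + ½) λ.
λ = 2 n t / (m + ½). The fifth-longest wavelength is m = 4: λ = 2 × 1.38 × 1100 / 4.50 = 675 nm.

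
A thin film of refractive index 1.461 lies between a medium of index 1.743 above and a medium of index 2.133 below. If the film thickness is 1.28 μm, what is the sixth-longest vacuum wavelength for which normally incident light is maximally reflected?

Ray reflecting at the top interface goes from n = 1.743 toward n = 1.461: no phase shift.
At the lower boundary (n = 1.461 to n = 2.133) the reflected ray undergoes a half-wave phase shift.
Exactly one π shift → a net half-wave offset.
So the condition for constructive reflection is 2 n t = (m + ½) λ.
λ = 2 n t / (m + ½). The sixth-longest wavelength is m = 5: λ = 2 × 1.461 × 1280 / 5.50 = 680 nm.

680 nm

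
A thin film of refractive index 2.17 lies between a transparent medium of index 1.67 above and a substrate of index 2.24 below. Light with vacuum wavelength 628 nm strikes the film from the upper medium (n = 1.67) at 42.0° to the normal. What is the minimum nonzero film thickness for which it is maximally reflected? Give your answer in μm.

0.169 μm

At the upper boundary (n = 1.67 to n = 2.17) the reflected ray undergoes a half-wave phase shift.
At the lower boundary (n = 2.17 to n = 2.24) the reflected ray undergoes a half-wave phase shift.
Zero or two π shifts → no net half-wave offset.
For strong reflection here: 2 n t cos θ_r = m λ.
Snell's law: 1.67 sin 42.0° = 2.17 sin θ_r → sin θ_r = 0.515, cos θ_r = 0.857.
Minimum nonzero at m = 1: t = λ / (2 n cos θ_r) = 628 / (2 × 2.17 × 0.857) = 169 nm.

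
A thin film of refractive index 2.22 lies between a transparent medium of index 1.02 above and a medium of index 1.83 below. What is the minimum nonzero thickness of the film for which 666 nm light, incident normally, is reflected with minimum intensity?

At the upper boundary (n = 1.02 to n = 2.22) the reflected ray undergoes a half-wave phase shift.
Ray reflecting at the bottom interface goes from n = 2.22 toward n = 1.83: no phase shift.
Exactly one π shift → a net half-wave offset.
For weak reflection here: 2 n t = m λ.
Minimum nonzero at m = 1: t = λ / (2 n) = 666 / (2 × 2.22) = 150 nm.

150 nm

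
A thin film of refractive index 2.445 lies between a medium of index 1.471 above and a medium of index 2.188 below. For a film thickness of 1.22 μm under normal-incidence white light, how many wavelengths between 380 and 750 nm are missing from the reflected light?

At the upper boundary (n = 1.471 to n = 2.445) the reflected ray undergoes a half-wave phase shift.
Ray reflecting at the bottom interface goes from n = 2.445 toward n = 2.188: no phase shift.
Exactly one π shift → a net half-wave offset.
So the condition for destructive reflection is 2 n t = m λ.
λ = 2 n t / m = 5966 / m nm.
m=7: 852 nm (IR); m=8: 746 nm (visible); m=9: 663 nm (visible); m=10: 597 nm (visible); m=11: 542 nm (visible); m=12: 497 nm (visible); m=13: 459 nm (visible); m=14: 426 nm (visible); m=15: 398 nm (visible); m=16: 373 nm (UV).

8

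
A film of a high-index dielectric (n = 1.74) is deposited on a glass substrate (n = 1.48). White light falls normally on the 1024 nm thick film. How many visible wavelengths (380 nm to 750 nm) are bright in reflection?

Top surface (1.0 → 1.74): reflection off a higher-index medium gives a half-wave phase shift.
Bottom surface (1.74 → 1.48): reflection off a lower-index medium gives no phase shift.
Net: one phase inversion between the two reflected rays.
With one net inversion, constructive interference in reflection requires 2 n t = (m + ½) λ.
λ = 2 n t / (m + ½) = 3564 / (m + ½) nm.
m=4: 792 nm (IR); m=5: 648 nm (visible); m=6: 548 nm (visible); m=7: 475 nm (visible); m=8: 419 nm (visible); m=9: 375 nm (UV).

4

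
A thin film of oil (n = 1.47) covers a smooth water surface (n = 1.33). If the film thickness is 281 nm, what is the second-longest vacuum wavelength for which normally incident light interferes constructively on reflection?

551 nm

At the upper boundary (n = 1.0 to n = 1.47) the reflected ray undergoes a half-wave phase shift.
Ray reflecting at the bottom interface goes from n = 1.47 toward n = 1.33: no phase shift.
Net: one phase inversion between the two reflected rays.
So the condition for constructive reflection is 2 n t = (m + ½) λ.
λ = 2 n t / (m + ½). The second-longest wavelength is m = 1: λ = 2 × 1.47 × 281 / 1.50 = 551 nm.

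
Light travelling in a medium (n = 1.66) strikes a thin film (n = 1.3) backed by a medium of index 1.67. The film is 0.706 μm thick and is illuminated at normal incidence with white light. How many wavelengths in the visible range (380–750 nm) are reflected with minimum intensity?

Top surface (1.66 → 1.3): reflection off a lower-index medium gives no phase shift.
Ray reflecting at the bottom interface goes from n = 1.3 toward n = 1.67: a half-wave phase shift.
Exactly one π shift → a net half-wave offset.
For minimum reflection here: 2 n t = m λ.
λ = 2 n t / m = 1836 / m nm.
m=2: 918 nm (IR); m=3: 612 nm (visible); m=4: 459 nm (visible); m=5: 367 nm (UV).

2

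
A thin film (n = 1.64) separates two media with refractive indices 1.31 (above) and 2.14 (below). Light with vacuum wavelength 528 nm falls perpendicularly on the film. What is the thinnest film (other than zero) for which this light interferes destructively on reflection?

At the upper boundary (n = 1.31 to n = 1.64) the reflected ray undergoes a half-wave phase shift.
Bottom surface (1.64 → 2.14): reflection off a higher-index medium gives a half-wave phase shift.
The two reflections carry the same phase change, so no net offset.
For dark reflection here: 2 n t = (m + ½) λ.
Minimum at m = 0: t = λ / (4 n) = 528 / (4 × 1.64) = 80.5 nm.

80.5 nm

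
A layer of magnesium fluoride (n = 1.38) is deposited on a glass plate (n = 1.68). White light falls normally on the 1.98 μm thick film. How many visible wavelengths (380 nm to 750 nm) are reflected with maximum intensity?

7

Ray reflecting at the top interface goes from n = 1.0 toward n = 1.38: a half-wave phase shift.
Bottom surface (1.38 → 1.68): reflection off a higher-index medium gives a half-wave phase shift.
Zero or two π shifts → no net half-wave offset.
So the condition for constructive reflection is 2 n t = m λ.
λ = 2 n t / m = 5465 / m nm.
m=7: 781 nm (IR); m=8: 683 nm (visible); m=9: 607 nm (visible); m=10: 546 nm (visible); m=11: 497 nm (visible); m=12: 455 nm (visible); m=13: 420 nm (visible); m=14: 390 nm (visible); m=15: 364 nm (UV).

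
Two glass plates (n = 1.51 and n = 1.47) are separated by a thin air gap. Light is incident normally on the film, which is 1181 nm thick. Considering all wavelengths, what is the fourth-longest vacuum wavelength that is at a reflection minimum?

Ray reflecting at the top interface goes from n = 1.51 toward n = 1.0: no phase shift.
Ray reflecting at the bottom interface goes from n = 1.0 toward n = 1.47: a half-wave phase shift.
The two reflections differ by half a wavelength.
For dark reflection here: 2 n t = m λ.
λ = 2 n t / m. The fourth-longest wavelength is m = 4: λ = 2 × 1.0 × 1181 / 4.00 = 591 nm.

591 nm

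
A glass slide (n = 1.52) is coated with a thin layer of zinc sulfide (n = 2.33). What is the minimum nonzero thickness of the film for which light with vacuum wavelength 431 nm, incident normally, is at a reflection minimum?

Top surface (1.0 → 2.33): reflection off a higher-index medium gives a half-wave phase shift.
At the lower boundary (n = 2.33 to n = 1.52) the reflected ray undergoes no phase shift.
The two reflections differ by half a wavelength.
For weak reflection here: 2 n t = m λ.
Minimum nonzero at m = 1: t = λ / (2 n) = 431 / (2 × 2.33) = 92.5 nm.

92.5 nm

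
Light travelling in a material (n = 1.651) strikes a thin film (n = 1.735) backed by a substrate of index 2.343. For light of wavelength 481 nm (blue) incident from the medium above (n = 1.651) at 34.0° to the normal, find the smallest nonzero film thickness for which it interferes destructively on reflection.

81.9 nm

At the upper boundary (n = 1.651 to n = 1.735) the reflected ray undergoes a half-wave phase shift.
Bottom surface (1.735 → 2.343): reflection off a higher-index medium gives a half-wave phase shift.
Zero or two π shifts → no net half-wave offset.
With no net inversion, destructive interference in reflection requires 2 n t cos θ_r = (m + ½) λ.
Snell's law: 1.651 sin 34.0° = 1.735 sin θ_r → sin θ_r = 0.532, cos θ_r = 0.847.
Minimum at m = 0: t = λ / (4 n cos θ_r) = 481 / (4 × 1.735 × 0.847) = 81.9 nm.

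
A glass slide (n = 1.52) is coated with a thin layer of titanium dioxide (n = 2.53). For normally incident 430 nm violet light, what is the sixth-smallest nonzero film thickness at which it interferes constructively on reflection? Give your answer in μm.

0.467 μm

At the upper boundary (n = 1.0 to n = 2.53) the reflected ray undergoes a half-wave phase shift.
Ray reflecting at the bottom interface goes from n = 2.53 toward n = 1.52: no phase shift.
Net: one phase inversion between the two reflected rays.
With one net inversion, constructive interference in reflection requires 2 n t = (m + ½) λ.
The sixth-smallest nonzero thickness corresponds to m = 5: t = (m + ½) λ / (2 n) = 5.50 × 430 / (2 × 2.53) = 467 nm.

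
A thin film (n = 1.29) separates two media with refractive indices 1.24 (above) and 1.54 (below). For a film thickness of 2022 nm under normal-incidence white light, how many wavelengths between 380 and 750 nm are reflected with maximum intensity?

7

Top surface (1.24 → 1.29): reflection off a higher-index medium gives a half-wave phase shift.
Ray reflecting at the bottom interface goes from n = 1.29 toward n = 1.54: a half-wave phase shift.
Zero or two π shifts → no net half-wave offset.
For bright reflection here: 2 n t = m λ.
λ = 2 n t / m = 5217 / m nm.
m=6: 869 nm (IR); m=7: 745 nm (visible); m=8: 652 nm (visible); m=9: 580 nm (visible); m=10: 522 nm (visible); m=11: 474 nm (visible); m=12: 435 nm (visible); m=13: 401 nm (visible); m=14: 373 nm (UV).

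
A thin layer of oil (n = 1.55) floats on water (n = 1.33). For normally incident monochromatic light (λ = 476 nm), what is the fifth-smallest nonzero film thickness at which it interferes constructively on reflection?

At the upper boundary (n = 1.0 to n = 1.55) the reflected ray undergoes a half-wave phase shift.
Bottom surface (1.55 → 1.33): reflection off a lower-index medium gives no phase shift.
Exactly one π shift → a net half-wave offset.
With one net inversion, constructive interference in reflection requires 2 n t = (m + ½) λ.
The fifth-smallest nonzero thickness corresponds to m = 4: t = (m + ½) λ / (2 n) = 4.50 × 476 / (2 × 1.55) = 691 nm.

691 nm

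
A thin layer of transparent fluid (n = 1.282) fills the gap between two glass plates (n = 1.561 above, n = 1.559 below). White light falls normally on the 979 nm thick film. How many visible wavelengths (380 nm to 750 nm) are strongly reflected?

At the upper boundary (n = 1.561 to n = 1.282) the reflected ray undergoes no phase shift.
Ray reflecting at the bottom interface goes from n = 1.282 toward n = 1.559: a half-wave phase shift.
Exactly one π shift → a net half-wave offset.
So the condition for constructive reflection is 2 n t = (m + ½) λ.
λ = 2 n t / (m + ½) = 2510 / (m + ½) nm.
m=2: 1004 nm (IR); m=3: 717 nm (visible); m=4: 558 nm (visible); m=5: 456 nm (visible); m=6: 386 nm (visible); m=7: 335 nm (UV).

4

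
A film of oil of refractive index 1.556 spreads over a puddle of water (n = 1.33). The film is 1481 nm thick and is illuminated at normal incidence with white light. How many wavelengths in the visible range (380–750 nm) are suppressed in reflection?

Top surface (1.0 → 1.556): reflection off a higher-index medium gives a half-wave phase shift.
At the lower boundary (n = 1.556 to n = 1.33) the reflected ray undergoes no phase shift.
The two reflections differ by half a wavelength.
So the condition for destructive reflection is 2 n t = m λ.
λ = 2 n t / m = 4609 / m nm.
m=6: 768 nm (IR); m=7: 658 nm (visible); m=8: 576 nm (visible); m=9: 512 nm (visible); m=10: 461 nm (visible); m=11: 419 nm (visible); m=12: 384 nm (visible); m=13: 355 nm (UV).

6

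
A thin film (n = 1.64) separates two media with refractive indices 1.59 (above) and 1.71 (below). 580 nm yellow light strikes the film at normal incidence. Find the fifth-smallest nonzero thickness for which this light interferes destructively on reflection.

Ray reflecting at the top interface goes from n = 1.59 toward n = 1.64: a half-wave phase shift.
Ray reflecting at the bottom interface goes from n = 1.64 toward n = 1.71: a half-wave phase shift.
The two reflections carry the same phase change, so no net offset.
So the condition for destructive reflection is 2 n t = (m + ½) λ.
The fifth-smallest nonzero thickness corresponds to m = 4: t = (m + ½) λ / (2 n) = 4.50 × 580 / (2 × 1.64) = 796 nm.

796 nm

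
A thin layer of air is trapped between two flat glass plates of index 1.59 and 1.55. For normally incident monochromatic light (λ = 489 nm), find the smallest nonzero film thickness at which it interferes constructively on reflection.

122 nm

Top surface (1.59 → 1.0): reflection off a lower-index medium gives no phase shift.
At the lower boundary (n = 1.0 to n = 1.55) the reflected ray undergoes a half-wave phase shift.
The two reflections differ by half a wavelength.
With one net inversion, constructive interference in reflection requires 2 n t = (m + ½) λ.
Minimum at m = 0: t = λ / (4 n) = 489 / (4 × 1.0) = 122 nm.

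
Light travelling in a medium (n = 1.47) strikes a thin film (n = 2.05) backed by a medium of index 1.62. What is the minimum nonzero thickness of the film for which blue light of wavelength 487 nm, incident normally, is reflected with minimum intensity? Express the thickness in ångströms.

Top surface (1.47 → 2.05): reflection off a higher-index medium gives a half-wave phase shift.
Ray reflecting at the bottom interface goes from n = 2.05 toward n = 1.62: no phase shift.
Exactly one π shift → a net half-wave offset.
With one net inversion, destructive interference in reflection requires 2 n t = m λ.
Minimum nonzero at m = 1: t = λ / (2 n) = 487 / (2 × 2.05) = 119 nm.

1188 Å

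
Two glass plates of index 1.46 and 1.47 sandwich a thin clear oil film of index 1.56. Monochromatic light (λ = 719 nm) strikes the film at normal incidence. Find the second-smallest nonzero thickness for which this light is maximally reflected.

Top surface (1.46 → 1.56): reflection off a higher-index medium gives a half-wave phase shift.
Bottom surface (1.56 → 1.47): reflection off a lower-index medium gives no phase shift.
The two reflections differ by half a wavelength.
With one net inversion, constructive interference in reflection requires 2 n t = (m + ½) λ.
The second-smallest nonzero thickness corresponds to m = 1: t = (m + ½) λ / (2 n) = 1.50 × 719 / (2 × 1.56) = 346 nm.

346 nm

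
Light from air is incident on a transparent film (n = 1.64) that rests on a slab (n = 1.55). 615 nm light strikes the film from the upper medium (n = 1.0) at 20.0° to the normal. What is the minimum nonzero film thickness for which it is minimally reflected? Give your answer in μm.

At the upper boundary (n = 1.0 to n = 1.64) the reflected ray undergoes a half-wave phase shift.
At the lower boundary (n = 1.64 to n = 1.55) the reflected ray undergoes no phase shift.
Net: one phase inversion between the two reflected rays.
So the condition for destructive reflection is 2 n t cos θ_r = m λ.
Snell's law: 1.0 sin 20.0° = 1.64 sin θ_r → sin θ_r = 0.209, cos θ_r = 0.978.
Minimum nonzero at m = 1: t = λ / (2 n cos θ_r) = 615 / (2 × 1.64 × 0.978) = 192 nm.

0.192 μm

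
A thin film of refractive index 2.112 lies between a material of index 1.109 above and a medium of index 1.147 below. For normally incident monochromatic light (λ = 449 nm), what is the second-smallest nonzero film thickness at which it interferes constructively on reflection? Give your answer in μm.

Top surface (1.109 → 2.112): reflection off a higher-index medium gives a half-wave phase shift.
At the lower boundary (n = 2.112 to n = 1.147) the reflected ray undergoes no phase shift.
Exactly one π shift → a net half-wave offset.
For strong reflection here: 2 n t = (m + ½) λ.
The second-smallest nonzero thickness corresponds to m = 1: t = (m + ½) λ / (2 n) = 1.50 × 449 / (2 × 2.112) = 159 nm.

0.159 μm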